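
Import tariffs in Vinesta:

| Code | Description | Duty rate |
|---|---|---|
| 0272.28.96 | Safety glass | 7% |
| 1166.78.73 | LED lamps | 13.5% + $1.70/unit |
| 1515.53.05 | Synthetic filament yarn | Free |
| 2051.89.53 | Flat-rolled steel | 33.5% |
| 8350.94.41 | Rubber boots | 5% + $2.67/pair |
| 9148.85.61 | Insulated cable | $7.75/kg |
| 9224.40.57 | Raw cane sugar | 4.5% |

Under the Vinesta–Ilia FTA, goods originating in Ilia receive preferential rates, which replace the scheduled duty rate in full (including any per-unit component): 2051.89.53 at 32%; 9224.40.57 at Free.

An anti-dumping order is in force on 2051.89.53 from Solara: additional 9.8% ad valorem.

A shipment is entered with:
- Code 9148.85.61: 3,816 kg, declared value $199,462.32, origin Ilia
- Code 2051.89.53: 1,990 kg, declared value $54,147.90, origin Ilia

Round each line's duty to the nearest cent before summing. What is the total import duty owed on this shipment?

$46,901.33

Line 1 (9148.85.61, Ilia, 3,816 kg, $199,462.32):
Base rate for 9148.85.61 is $7.75/kg.
Origin Ilia is the FTA partner but 9148.85.61 is not on the preference list; base rate stands.
Duty = 3,816 × $7.75 = $29,574.00.
Line 2 (2051.89.53, Ilia, 1,990 kg, $54,147.90):
Base rate for 2051.89.53 is 33.5%.
Origin Ilia qualifies under the Vinesta–Ilia agreement and 2051.89.53 is covered: preferential rate 32% applies instead.
The additional-duty order on 2051.89.53 targets Solara, not Ilia; it does not apply.
Duty = $54,147.90 × 32% = $17,327.33.
Total = $29,574.00 + $17,327.33 = $46,901.33.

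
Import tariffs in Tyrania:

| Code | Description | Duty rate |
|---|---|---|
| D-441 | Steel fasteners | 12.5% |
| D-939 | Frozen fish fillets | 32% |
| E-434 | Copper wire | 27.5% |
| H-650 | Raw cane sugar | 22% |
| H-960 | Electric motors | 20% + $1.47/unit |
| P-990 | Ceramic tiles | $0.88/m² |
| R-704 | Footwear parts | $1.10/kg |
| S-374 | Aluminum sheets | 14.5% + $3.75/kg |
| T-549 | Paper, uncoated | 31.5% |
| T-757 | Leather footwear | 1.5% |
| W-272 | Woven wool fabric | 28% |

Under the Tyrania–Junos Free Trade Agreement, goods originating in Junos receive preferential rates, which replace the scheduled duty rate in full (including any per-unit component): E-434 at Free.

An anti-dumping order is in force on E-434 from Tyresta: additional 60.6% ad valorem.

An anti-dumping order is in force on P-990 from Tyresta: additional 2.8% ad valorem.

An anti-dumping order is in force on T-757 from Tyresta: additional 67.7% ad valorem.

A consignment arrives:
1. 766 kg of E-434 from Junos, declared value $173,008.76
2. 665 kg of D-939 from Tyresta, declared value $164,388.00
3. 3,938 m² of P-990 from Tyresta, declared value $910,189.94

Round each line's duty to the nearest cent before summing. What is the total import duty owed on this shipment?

$81,554.92

Line 1 (E-434, Junos, 766 kg, $173,008.76):
Base rate for E-434 is 27.5%.
Origin Junos qualifies under the Tyrania–Junos agreement and E-434 is covered: preferential rate Free applies instead.
The additional-duty order on E-434 targets Tyresta, not Junos; it does not apply.
Duty = $173,008.76 × 0% = $0.00.
Line 2 (D-939, Tyresta, 665 kg, $164,388.00):
Base rate for D-939 is 32%.
Duty = $164,388.00 × 32% = $52,604.16.
Line 3 (P-990, Tyresta, 3,938 m², $910,189.94):
Base rate for P-990 is $0.88/m².
Additional duty on P-990 from Tyresta: +2.8% ad valorem. Applied ad valorem rate = 2.8%.
Duty = $910,189.94 × 2.8% + 3,938 × $0.88 = $28,950.76.
Total = $0.00 + $52,604.16 + $28,950.76 = $81,554.92.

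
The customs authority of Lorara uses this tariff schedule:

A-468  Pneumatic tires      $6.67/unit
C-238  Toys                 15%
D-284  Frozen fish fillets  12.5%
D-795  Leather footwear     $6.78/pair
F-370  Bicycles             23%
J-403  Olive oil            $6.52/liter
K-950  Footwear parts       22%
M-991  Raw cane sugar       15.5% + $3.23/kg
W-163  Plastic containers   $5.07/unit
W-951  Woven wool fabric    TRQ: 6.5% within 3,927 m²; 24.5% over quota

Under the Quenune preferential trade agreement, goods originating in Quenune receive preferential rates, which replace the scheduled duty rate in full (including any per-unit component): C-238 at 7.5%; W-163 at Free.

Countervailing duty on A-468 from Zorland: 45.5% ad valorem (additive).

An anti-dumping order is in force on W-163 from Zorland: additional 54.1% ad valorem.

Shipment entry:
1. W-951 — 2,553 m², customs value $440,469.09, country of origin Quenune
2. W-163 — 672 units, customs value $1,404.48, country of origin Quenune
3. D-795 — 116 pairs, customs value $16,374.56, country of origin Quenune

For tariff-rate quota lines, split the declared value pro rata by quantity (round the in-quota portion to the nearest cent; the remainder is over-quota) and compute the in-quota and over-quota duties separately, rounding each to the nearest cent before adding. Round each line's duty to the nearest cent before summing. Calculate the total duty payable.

Line 1 (W-951, Quenune, 2,553 m², $440,469.09):
Code W-951 is under a tariff-rate quota (threshold 3,927 m²). Quantity 2,553 m² is within the quota, so the in-quota rate 6.5% applies to the full value.
Duty = $440,469.09 × 6.5% = $28,630.49.
Line 2 (W-163, Quenune, 672 units, $1,404.48):
Base rate for W-163 is $5.07/unit.
Origin Quenune qualifies under the Lorara–Quenune agreement and W-163 is covered: preferential rate Free applies instead.
The additional-duty order on W-163 targets Zorland, not Quenune; it does not apply.
Duty = $1,404.48 × 0% = $0.00.
Line 3 (D-795, Quenune, 116 pairs, $16,374.56):
Base rate for D-795 is $6.78/pair.
Origin Quenune is the FTA partner but D-795 is not on the preference list; base rate stands.
Duty = 116 × $6.78 = $786.48.
Total = $28,630.49 + $0.00 + $786.48 = $29,416.97.

$29,416.97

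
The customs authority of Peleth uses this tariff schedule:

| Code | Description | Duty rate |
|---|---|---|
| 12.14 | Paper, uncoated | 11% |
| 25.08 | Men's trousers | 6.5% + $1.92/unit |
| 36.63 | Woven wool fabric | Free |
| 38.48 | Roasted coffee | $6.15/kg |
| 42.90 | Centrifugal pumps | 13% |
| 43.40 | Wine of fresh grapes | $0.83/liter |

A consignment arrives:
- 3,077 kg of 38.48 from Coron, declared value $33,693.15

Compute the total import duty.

Line 1 (38.48, Coron, 3,077 kg, $33,693.15):
Base rate for 38.48 is $6.15/kg.
Duty = 3,077 × $6.15 = $18,923.55.

$18,923.55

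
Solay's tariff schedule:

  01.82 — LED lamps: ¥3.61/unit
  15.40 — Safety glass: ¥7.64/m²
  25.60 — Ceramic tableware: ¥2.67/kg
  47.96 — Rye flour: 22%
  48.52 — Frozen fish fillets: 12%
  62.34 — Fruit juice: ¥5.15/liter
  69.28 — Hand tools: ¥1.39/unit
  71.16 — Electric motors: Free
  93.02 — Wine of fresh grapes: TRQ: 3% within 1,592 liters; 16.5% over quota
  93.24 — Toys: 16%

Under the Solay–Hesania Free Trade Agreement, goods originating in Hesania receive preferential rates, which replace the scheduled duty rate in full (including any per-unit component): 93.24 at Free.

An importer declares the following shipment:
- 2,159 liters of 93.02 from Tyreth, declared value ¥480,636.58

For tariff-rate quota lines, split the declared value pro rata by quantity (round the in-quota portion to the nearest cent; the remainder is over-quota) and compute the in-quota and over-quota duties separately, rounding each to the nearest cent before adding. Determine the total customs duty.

¥31,459.54

Line 1 (93.02, Tyreth, 2,159 liters, ¥480,636.58):
Code 93.02 is under a tariff-rate quota (threshold 1,592 liters). In-quota: 1,592 liters at 3%; over-quota: 567 liters at 16.5%.
Pro-rata value split: in-quota = ¥480,636.58 × 1,592/2,159 = ¥354,411.04; over-quota = ¥480,636.58 − ¥354,411.04 = ¥126,225.54.
In-quota duty = ¥354,411.04 × 3% = ¥10,632.33. Over-quota duty = ¥126,225.54 × 16.5% = ¥20,827.21.
Line duty = ¥10,632.33 + ¥20,827.21 = ¥31,459.54.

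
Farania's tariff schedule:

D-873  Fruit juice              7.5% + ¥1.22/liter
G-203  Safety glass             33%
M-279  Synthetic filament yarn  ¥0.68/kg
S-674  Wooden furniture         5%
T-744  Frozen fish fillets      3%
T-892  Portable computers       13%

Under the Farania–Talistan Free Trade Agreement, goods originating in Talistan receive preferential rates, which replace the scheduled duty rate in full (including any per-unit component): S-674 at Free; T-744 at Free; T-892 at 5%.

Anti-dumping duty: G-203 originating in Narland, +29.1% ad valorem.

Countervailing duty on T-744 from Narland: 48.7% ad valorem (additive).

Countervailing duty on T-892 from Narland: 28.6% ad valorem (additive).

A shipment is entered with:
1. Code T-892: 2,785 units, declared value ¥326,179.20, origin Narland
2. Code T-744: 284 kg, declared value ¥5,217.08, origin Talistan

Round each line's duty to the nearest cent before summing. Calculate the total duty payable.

Line 1 (T-892, Narland, 2,785 units, ¥326,179.20):
Base rate for T-892 is 13%.
T-892 has an FTA preferential rate, but origin Narland is not Talistan; base rate stands.
Additional duty on T-892 from Narland: +28.6%. Applied ad valorem rate: 13% + 28.6% = 41.6%.
Duty = ¥326,179.20 × 41.6% = ¥135,690.55.
Line 2 (T-744, Talistan, 284 kg, ¥5,217.08):
Base rate for T-744 is 3%.
Origin Talistan qualifies under the Farania–Talistan agreement and T-744 is covered: preferential rate Free applies instead.
The additional-duty order on T-744 targets Narland, not Talistan; it does not apply.
Duty = ¥5,217.08 × 0% = ¥0.00.
Total = ¥135,690.55 + ¥0.00 = ¥135,690.55.

¥135,690.55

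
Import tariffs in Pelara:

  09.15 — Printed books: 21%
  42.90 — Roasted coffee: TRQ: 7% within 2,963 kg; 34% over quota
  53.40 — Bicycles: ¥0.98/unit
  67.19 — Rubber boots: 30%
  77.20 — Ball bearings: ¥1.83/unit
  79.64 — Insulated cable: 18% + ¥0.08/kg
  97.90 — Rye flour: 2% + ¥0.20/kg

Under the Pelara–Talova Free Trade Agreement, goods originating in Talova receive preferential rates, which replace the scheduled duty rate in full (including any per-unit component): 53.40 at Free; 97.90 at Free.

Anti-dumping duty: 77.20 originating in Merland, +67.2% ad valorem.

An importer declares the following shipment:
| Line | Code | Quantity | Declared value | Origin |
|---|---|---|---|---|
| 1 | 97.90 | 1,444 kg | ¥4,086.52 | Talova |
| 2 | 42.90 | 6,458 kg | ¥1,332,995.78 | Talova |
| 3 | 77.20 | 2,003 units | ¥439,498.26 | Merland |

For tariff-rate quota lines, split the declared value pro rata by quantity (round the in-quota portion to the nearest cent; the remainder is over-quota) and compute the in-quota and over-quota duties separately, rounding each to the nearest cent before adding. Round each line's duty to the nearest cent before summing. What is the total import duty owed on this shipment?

Line 1 (97.90, Talova, 1,444 kg, ¥4,086.52):
Base rate for 97.90 is 2% + ¥0.20/kg.
Origin Talova qualifies under the Pelara–Talova agreement and 97.90 is covered: preferential rate Free applies instead.
Duty = ¥4,086.52 × 0% = ¥0.00.
Line 2 (42.90, Talova, 6,458 kg, ¥1,332,995.78):
Code 42.90 is under a tariff-rate quota (threshold 2,963 kg). In-quota: 2,963 kg at 7%; over-quota: 3,495 kg at 34%.
Pro-rata value split: in-quota = ¥1,332,995.78 × 2,963/6,458 = ¥611,592.83; over-quota = ¥1,332,995.78 − ¥611,592.83 = ¥721,402.95.
In-quota duty = ¥611,592.83 × 7% = ¥42,811.50. Over-quota duty = ¥721,402.95 × 34% = ¥245,277.00.
Line duty = ¥42,811.50 + ¥245,277.00 = ¥288,088.50.
Line 3 (77.20, Merland, 2,003 units, ¥439,498.26):
Base rate for 77.20 is ¥1.83/unit.
Additional duty on 77.20 from Merland: +67.2% ad valorem. Applied ad valorem rate = 67.2%.
Duty = ¥439,498.26 × 67.2% + 2,003 × ¥1.83 = ¥299,008.32.
Total = ¥0.00 + ¥288,088.50 + ¥299,008.32 = ¥587,096.82.

¥587,096.82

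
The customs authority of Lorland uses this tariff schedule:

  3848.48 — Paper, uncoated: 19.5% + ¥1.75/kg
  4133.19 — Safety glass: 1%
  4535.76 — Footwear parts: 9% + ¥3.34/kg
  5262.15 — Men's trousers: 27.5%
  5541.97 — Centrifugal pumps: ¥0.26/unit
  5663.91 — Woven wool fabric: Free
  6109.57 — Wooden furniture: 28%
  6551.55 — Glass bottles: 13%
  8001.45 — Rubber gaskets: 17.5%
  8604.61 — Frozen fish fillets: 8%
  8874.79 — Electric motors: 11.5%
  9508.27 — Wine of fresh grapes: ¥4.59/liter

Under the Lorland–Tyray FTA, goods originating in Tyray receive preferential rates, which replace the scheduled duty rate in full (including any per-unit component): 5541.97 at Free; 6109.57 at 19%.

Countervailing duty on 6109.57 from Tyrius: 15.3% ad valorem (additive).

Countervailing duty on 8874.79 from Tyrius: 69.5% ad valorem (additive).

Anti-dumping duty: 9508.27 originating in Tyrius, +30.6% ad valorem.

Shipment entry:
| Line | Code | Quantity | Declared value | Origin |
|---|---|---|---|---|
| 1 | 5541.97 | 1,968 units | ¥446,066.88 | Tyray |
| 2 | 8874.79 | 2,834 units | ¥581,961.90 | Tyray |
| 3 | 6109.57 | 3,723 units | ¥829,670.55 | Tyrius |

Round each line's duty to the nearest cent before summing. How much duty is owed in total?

Line 1 (5541.97, Tyray, 1,968 units, ¥446,066.88):
Base rate for 5541.97 is ¥0.26/unit.
Origin Tyray qualifies under the Lorland–Tyray agreement and 5541.97 is covered: preferential rate Free applies instead.
Duty = ¥446,066.88 × 0% = ¥0.00.
Line 2 (8874.79, Tyray, 2,834 units, ¥581,961.90):
Base rate for 8874.79 is 11.5%.
Origin Tyray is the FTA partner but 8874.79 is not on the preference list; base rate stands.
The additional-duty order on 8874.79 targets Tyrius, not Tyray; it does not apply.
Duty = ¥581,961.90 × 11.5% = ¥66,925.62.
Line 3 (6109.57, Tyrius, 3,723 units, ¥829,670.55):
Base rate for 6109.57 is 28%.
6109.57 has an FTA preferential rate, but origin Tyrius is not Tyray; base rate stands.
Additional duty on 6109.57 from Tyrius: +15.3%. Applied ad valorem rate: 28% + 15.3% = 43.3%.
Duty = ¥829,670.55 × 43.3% = ¥359,247.35.
Total = ¥0.00 + ¥66,925.62 + ¥359,247.35 = ¥426,172.97.

¥426,172.97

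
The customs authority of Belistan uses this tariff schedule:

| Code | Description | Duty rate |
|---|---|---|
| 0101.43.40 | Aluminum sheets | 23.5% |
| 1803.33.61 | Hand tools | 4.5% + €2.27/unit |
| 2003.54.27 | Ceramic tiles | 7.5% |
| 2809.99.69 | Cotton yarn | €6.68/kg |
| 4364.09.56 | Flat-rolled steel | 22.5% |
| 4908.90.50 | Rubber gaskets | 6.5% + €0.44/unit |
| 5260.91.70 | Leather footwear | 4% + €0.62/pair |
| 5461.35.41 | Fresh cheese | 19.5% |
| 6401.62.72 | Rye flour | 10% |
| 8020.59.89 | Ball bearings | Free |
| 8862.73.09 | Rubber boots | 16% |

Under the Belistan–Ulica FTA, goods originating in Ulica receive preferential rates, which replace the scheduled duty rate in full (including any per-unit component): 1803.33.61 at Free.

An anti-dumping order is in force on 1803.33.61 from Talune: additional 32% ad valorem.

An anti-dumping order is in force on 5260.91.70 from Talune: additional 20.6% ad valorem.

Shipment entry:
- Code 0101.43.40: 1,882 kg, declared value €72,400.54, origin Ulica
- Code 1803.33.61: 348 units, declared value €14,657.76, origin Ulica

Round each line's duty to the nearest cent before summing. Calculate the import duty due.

Line 1 (0101.43.40, Ulica, 1,882 kg, €72,400.54):
Base rate for 0101.43.40 is 23.5%.
Origin Ulica is the FTA partner but 0101.43.40 is not on the preference list; base rate stands.
Duty = €72,400.54 × 23.5% = €17,014.13.
Line 2 (1803.33.61, Ulica, 348 units, €14,657.76):
Base rate for 1803.33.61 is 4.5% + €2.27/unit.
Origin Ulica qualifies under the Belistan–Ulica agreement and 1803.33.61 is covered: preferential rate Free applies instead.
The additional-duty order on 1803.33.61 targets Talune, not Ulica; it does not apply.
Duty = €14,657.76 × 0% = €0.00.
Total = €17,014.13 + €0.00 = €17,014.13.

€17,014.13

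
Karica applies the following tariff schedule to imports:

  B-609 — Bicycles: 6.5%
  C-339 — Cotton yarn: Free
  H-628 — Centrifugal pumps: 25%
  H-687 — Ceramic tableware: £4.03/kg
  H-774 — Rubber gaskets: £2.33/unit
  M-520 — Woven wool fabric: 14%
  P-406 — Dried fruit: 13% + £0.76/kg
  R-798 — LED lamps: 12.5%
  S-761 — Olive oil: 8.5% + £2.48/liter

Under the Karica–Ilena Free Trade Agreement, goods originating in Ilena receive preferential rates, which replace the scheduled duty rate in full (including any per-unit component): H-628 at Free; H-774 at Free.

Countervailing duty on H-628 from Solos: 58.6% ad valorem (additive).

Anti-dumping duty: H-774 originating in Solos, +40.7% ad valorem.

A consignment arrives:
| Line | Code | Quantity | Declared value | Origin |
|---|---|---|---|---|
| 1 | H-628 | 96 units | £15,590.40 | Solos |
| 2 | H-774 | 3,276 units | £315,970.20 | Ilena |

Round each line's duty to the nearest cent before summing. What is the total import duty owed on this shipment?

£13,033.57

Line 1 (H-628, Solos, 96 units, £15,590.40):
Base rate for H-628 is 25%.
H-628 has an FTA preferential rate, but origin Solos is not Ilena; base rate stands.
Additional duty on H-628 from Solos: +58.6%. Applied ad valorem rate: 25% + 58.6% = 83.6%.
Duty = £15,590.40 × 83.6% = £13,033.57.
Line 2 (H-774, Ilena, 3,276 units, £315,970.20):
Base rate for H-774 is £2.33/unit.
Origin Ilena qualifies under the Karica–Ilena agreement and H-774 is covered: preferential rate Free applies instead.
The additional-duty order on H-774 targets Solos, not Ilena; it does not apply.
Duty = £315,970.20 × 0% = £0.00.
Total = £13,033.57 + £0.00 = £13,033.57.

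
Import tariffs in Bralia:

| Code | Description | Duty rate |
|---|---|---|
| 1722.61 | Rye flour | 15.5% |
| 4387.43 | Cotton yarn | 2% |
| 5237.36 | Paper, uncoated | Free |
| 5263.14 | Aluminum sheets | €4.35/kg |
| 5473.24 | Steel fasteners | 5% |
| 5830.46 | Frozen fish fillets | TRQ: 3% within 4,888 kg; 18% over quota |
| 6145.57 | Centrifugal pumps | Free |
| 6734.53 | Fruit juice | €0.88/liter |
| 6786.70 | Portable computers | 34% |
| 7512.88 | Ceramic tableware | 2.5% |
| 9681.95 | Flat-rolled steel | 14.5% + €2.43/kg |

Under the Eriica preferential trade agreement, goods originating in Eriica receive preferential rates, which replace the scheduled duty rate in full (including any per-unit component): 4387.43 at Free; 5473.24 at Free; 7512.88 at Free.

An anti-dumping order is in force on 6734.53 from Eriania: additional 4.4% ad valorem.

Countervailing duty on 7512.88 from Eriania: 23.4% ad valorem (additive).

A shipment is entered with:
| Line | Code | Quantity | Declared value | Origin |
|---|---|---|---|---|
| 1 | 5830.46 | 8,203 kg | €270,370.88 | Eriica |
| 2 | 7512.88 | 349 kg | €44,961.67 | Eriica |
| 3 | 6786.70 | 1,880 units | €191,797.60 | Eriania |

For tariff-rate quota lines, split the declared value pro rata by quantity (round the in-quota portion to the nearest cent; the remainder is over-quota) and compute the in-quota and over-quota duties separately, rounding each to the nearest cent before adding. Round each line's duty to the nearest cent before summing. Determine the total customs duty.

Line 1 (5830.46, Eriica, 8,203 kg, €270,370.88):
Code 5830.46 is under a tariff-rate quota (threshold 4,888 kg). In-quota: 4,888 kg at 3%; over-quota: 3,315 kg at 18%.
Pro-rata value split: in-quota = €270,370.88 × 4,888/8,203 = €161,108.48; over-quota = €270,370.88 − €161,108.48 = €109,262.40.
In-quota duty = €161,108.48 × 3% = €4,833.25. Over-quota duty = €109,262.40 × 18% = €19,667.23.
Line duty = €4,833.25 + €19,667.23 = €24,500.48.
Line 2 (7512.88, Eriica, 349 kg, €44,961.67):
Base rate for 7512.88 is 2.5%.
Origin Eriica qualifies under the Bralia–Eriica agreement and 7512.88 is covered: preferential rate Free applies instead.
The additional-duty order on 7512.88 targets Eriania, not Eriica; it does not apply.
Duty = €44,961.67 × 0% = €0.00.
Line 3 (6786.70, Eriania, 1,880 units, €191,797.60):
Base rate for 6786.70 is 34%.
Duty = €191,797.60 × 34% = €65,211.18.
Total = €24,500.48 + €0.00 + €65,211.18 = €89,711.66.

€89,711.66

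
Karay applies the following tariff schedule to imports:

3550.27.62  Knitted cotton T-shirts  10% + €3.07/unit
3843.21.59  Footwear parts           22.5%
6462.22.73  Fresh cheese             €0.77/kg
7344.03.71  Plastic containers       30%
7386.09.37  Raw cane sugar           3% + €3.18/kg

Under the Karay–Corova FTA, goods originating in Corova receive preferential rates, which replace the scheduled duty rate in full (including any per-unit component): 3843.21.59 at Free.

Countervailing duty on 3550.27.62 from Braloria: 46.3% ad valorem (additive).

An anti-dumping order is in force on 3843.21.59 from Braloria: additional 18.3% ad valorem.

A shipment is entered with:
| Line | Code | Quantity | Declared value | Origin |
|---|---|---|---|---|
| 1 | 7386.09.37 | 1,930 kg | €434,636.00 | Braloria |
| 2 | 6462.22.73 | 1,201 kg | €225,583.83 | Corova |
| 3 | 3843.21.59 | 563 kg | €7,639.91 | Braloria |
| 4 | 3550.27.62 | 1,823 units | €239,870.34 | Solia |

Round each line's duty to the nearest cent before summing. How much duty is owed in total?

€52,801.97

Line 1 (7386.09.37, Braloria, 1,930 kg, €434,636.00):
Base rate for 7386.09.37 is 3% + €3.18/kg.
Duty = €434,636.00 × 3% + 1,930 × €3.18 = €19,176.48.
Line 2 (6462.22.73, Corova, 1,201 kg, €225,583.83):
Base rate for 6462.22.73 is €0.77/kg.
Origin Corova is the FTA partner but 6462.22.73 is not on the preference list; base rate stands.
Duty = 1,201 × €0.77 = €924.77.
Line 3 (3843.21.59, Braloria, 563 kg, €7,639.91):
Base rate for 3843.21.59 is 22.5%.
3843.21.59 has an FTA preferential rate, but origin Braloria is not Corova; base rate stands.
Additional duty on 3843.21.59 from Braloria: +18.3%. Applied ad valorem rate: 22.5% + 18.3% = 40.8%.
Duty = €7,639.91 × 40.8% = €3,117.08.
Line 4 (3550.27.62, Solia, 1,823 units, €239,870.34):
Base rate for 3550.27.62 is 10% + €3.07/unit.
The additional-duty order on 3550.27.62 targets Braloria, not Solia; it does not apply.
Duty = €239,870.34 × 10% + 1,823 × €3.07 = €29,583.64.
Total = €19,176.48 + €924.77 + €3,117.08 + €29,583.64 = €52,801.97.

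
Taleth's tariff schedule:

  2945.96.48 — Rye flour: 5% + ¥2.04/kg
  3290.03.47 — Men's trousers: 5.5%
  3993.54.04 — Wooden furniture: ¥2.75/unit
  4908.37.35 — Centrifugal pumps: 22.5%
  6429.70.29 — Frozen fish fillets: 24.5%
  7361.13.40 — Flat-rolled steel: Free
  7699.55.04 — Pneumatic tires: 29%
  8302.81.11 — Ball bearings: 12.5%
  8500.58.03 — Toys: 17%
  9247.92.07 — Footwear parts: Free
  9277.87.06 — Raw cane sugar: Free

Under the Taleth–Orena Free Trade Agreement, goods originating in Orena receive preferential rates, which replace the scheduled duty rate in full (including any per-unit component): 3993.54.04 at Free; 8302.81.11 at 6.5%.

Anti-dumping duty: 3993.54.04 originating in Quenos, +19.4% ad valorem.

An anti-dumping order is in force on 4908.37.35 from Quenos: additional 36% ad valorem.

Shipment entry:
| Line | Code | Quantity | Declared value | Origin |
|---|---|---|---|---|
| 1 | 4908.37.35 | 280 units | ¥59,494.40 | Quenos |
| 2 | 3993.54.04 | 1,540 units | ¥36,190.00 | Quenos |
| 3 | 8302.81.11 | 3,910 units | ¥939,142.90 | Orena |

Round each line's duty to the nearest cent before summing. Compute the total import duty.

¥107,104.37

Line 1 (4908.37.35, Quenos, 280 units, ¥59,494.40):
Base rate for 4908.37.35 is 22.5%.
Additional duty on 4908.37.35 from Quenos: +36%. Applied ad valorem rate: 22.5% + 36% = 58.5%.
Duty = ¥59,494.40 × 58.5% = ¥34,804.22.
Line 2 (3993.54.04, Quenos, 1,540 units, ¥36,190.00):
Base rate for 3993.54.04 is ¥2.75/unit.
3993.54.04 has an FTA preferential rate, but origin Quenos is not Orena; base rate stands.
Additional duty on 3993.54.04 from Quenos: +19.4% ad valorem. Applied ad valorem rate = 19.4%.
Duty = ¥36,190.00 × 19.4% + 1,540 × ¥2.75 = ¥11,255.86.
Line 3 (8302.81.11, Orena, 3,910 units, ¥939,142.90):
Base rate for 8302.81.11 is 12.5%.
Origin Orena qualifies under the Taleth–Orena agreement and 8302.81.11 is covered: preferential rate 6.5% applies instead.
Duty = ¥939,142.90 × 6.5% = ¥61,044.29.
Total = ¥34,804.22 + ¥11,255.86 + ¥61,044.29 = ¥107,104.37.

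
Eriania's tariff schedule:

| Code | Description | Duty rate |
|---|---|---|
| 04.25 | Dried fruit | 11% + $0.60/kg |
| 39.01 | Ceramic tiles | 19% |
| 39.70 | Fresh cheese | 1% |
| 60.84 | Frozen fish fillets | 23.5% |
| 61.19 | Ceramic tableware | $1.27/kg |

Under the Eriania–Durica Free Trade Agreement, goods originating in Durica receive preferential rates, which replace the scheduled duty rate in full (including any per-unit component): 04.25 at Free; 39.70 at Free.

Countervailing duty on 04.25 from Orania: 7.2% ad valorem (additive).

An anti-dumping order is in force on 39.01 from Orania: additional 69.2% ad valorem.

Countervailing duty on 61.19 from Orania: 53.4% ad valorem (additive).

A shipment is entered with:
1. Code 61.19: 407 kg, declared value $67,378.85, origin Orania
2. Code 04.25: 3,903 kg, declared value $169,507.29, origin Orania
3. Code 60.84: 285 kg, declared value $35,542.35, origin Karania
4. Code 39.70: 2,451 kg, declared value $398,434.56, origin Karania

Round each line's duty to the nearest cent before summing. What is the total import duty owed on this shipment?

$82,026.13

Line 1 (61.19, Orania, 407 kg, $67,378.85):
Base rate for 61.19 is $1.27/kg.
Additional duty on 61.19 from Orania: +53.4% ad valorem. Applied ad valorem rate = 53.4%.
Duty = $67,378.85 × 53.4% + 407 × $1.27 = $36,497.20.
Line 2 (04.25, Orania, 3,903 kg, $169,507.29):
Base rate for 04.25 is 11% + $0.60/kg.
04.25 has an FTA preferential rate, but origin Orania is not Durica; base rate stands.
Additional duty on 04.25 from Orania: +7.2%. Applied ad valorem rate: 11% + 7.2% = 18.2%.
Duty = $169,507.29 × 18.2% + 3,903 × $0.60 = $33,192.13.
Line 3 (60.84, Karania, 285 kg, $35,542.35):
Base rate for 60.84 is 23.5%.
Duty = $35,542.35 × 23.5% = $8,352.45.
Line 4 (39.70, Karania, 2,451 kg, $398,434.56):
Base rate for 39.70 is 1%.
39.70 has an FTA preferential rate, but origin Karania is not Durica; base rate stands.
Duty = $398,434.56 × 1% = $3,984.35.
Total = $36,497.20 + $33,192.13 + $8,352.45 + $3,984.35 = $82,026.13.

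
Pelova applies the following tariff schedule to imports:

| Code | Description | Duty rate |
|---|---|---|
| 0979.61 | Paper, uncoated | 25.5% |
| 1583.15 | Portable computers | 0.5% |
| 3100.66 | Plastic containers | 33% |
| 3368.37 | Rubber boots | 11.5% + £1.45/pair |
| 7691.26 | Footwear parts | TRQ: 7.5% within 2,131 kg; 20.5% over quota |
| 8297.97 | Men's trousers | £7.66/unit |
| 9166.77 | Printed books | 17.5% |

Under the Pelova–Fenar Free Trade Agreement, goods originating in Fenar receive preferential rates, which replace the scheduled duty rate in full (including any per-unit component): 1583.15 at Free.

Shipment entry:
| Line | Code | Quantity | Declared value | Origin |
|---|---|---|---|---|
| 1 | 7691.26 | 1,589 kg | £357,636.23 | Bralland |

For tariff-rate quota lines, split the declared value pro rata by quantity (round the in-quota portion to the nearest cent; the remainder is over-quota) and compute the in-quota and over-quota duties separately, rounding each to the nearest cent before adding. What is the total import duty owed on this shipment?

£26,822.72

Line 1 (7691.26, Bralland, 1,589 kg, £357,636.23):
Code 7691.26 is under a tariff-rate quota (threshold 2,131 kg). Quantity 1,589 kg is within the quota, so the in-quota rate 7.5% applies to the full value.
Duty = £357,636.23 × 7.5% = £26,822.72.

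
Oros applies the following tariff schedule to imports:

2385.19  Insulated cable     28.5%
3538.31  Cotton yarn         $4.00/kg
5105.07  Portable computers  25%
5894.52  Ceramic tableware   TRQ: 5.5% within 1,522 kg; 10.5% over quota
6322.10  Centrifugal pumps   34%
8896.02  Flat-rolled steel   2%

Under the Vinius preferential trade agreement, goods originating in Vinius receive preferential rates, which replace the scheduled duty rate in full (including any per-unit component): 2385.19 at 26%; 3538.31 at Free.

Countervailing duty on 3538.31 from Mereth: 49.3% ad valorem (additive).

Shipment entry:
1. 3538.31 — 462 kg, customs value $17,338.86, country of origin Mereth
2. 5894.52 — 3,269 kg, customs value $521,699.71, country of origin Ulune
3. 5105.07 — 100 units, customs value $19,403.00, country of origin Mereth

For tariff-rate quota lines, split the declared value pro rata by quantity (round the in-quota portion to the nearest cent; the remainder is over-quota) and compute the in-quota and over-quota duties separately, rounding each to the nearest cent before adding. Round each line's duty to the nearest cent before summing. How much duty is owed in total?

Line 1 (3538.31, Mereth, 462 kg, $17,338.86):
Base rate for 3538.31 is $4.00/kg.
3538.31 has an FTA preferential rate, but origin Mereth is not Vinius; base rate stands.
Additional duty on 3538.31 from Mereth: +49.3% ad valorem. Applied ad valorem rate = 49.3%.
Duty = $17,338.86 × 49.3% + 462 × $4.00 = $10,396.06.
Line 2 (5894.52, Ulune, 3,269 kg, $521,699.71):
Code 5894.52 is under a tariff-rate quota (threshold 1,522 kg). In-quota: 1,522 kg at 5.5%; over-quota: 1,747 kg at 10.5%.
Pro-rata value split: in-quota = $521,699.71 × 1,522/3,269 = $242,895.98; over-quota = $521,699.71 − $242,895.98 = $278,803.73.
In-quota duty = $242,895.98 × 5.5% = $13,359.28. Over-quota duty = $278,803.73 × 10.5% = $29,274.39.
Line duty = $13,359.28 + $29,274.39 = $42,633.67.
Line 3 (5105.07, Mereth, 100 units, $19,403.00):
Base rate for 5105.07 is 25%.
Duty = $19,403.00 × 25% = $4,850.75.
Total = $10,396.06 + $42,633.67 + $4,850.75 = $57,880.48.

$57,880.48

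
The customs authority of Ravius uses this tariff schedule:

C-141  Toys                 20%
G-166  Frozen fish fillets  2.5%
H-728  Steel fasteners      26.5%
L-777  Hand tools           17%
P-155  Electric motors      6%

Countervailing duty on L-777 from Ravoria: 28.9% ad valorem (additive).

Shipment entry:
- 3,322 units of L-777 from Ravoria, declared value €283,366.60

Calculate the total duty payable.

Line 1 (L-777, Ravoria, 3,322 units, €283,366.60):
Base rate for L-777 is 17%.
Additional duty on L-777 from Ravoria: +28.9%. Applied ad valorem rate: 17% + 28.9% = 45.9%.
Duty = €283,366.60 × 45.9% = €130,065.27.

€130,065.27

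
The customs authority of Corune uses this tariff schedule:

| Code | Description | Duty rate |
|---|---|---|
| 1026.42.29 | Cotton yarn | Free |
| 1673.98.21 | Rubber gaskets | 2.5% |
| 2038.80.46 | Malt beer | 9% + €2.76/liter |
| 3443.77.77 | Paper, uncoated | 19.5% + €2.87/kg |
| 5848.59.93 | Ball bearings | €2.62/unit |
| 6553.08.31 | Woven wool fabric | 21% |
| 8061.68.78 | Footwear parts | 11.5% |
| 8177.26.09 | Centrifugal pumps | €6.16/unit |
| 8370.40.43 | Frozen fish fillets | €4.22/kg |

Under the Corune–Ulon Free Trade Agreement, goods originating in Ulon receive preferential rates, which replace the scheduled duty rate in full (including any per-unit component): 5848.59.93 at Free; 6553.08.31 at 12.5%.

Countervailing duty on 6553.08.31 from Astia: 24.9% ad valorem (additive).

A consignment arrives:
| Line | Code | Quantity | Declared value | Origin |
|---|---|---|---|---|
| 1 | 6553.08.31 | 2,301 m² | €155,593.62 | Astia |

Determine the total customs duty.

Line 1 (6553.08.31, Astia, 2,301 m², €155,593.62):
Base rate for 6553.08.31 is 21%.
6553.08.31 has an FTA preferential rate, but origin Astia is not Ulon; base rate stands.
Additional duty on 6553.08.31 from Astia: +24.9%. Applied ad valorem rate: 21% + 24.9% = 45.9%.
Duty = €155,593.62 × 45.9% = €71,417.47.

€71,417.47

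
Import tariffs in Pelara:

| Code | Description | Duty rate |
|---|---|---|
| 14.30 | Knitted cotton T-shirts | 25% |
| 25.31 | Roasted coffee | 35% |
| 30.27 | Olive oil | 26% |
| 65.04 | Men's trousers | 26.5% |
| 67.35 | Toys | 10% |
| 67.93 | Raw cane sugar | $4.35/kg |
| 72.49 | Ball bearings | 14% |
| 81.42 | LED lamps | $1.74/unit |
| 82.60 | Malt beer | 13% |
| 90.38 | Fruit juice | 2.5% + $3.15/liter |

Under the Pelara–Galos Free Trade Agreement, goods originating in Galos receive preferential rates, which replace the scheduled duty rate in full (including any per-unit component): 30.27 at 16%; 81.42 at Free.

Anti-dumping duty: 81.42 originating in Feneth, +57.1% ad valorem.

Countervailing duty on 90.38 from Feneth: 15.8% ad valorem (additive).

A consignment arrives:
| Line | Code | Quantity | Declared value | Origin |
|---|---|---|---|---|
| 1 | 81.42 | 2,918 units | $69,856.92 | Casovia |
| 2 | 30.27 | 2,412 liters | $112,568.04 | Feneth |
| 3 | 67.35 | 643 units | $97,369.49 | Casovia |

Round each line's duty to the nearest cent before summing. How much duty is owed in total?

Line 1 (81.42, Casovia, 2,918 units, $69,856.92):
Base rate for 81.42 is $1.74/unit.
81.42 has an FTA preferential rate, but origin Casovia is not Galos; base rate stands.
The additional-duty order on 81.42 targets Feneth, not Casovia; it does not apply.
Duty = 2,918 × $1.74 = $5,077.32.
Line 2 (30.27, Feneth, 2,412 liters, $112,568.04):
Base rate for 30.27 is 26%.
30.27 has an FTA preferential rate, but origin Feneth is not Galos; base rate stands.
Duty = $112,568.04 × 26% = $29,267.69.
Line 3 (67.35, Casovia, 643 units, $97,369.49):
Base rate for 67.35 is 10%.
Duty = $97,369.49 × 10% = $9,736.95.
Total = $5,077.32 + $29,267.69 + $9,736.95 = $44,081.96.

$44,081.96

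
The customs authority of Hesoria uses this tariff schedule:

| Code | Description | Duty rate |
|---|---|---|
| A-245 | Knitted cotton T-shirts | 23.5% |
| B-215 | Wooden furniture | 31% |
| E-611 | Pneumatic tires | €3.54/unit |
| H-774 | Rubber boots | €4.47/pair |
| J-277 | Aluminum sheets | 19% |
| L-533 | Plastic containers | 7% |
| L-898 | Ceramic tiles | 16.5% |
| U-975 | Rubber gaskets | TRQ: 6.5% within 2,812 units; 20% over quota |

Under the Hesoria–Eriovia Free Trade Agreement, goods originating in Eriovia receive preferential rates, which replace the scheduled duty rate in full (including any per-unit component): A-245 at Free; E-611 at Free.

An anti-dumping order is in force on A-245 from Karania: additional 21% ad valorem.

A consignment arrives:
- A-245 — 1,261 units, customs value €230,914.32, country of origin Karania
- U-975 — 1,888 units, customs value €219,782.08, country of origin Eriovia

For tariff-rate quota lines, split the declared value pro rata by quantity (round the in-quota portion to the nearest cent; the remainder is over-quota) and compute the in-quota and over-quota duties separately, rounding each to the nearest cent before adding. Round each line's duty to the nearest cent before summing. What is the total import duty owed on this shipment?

€117,042.71

Line 1 (A-245, Karania, 1,261 units, €230,914.32):
Base rate for A-245 is 23.5%.
A-245 has an FTA preferential rate, but origin Karania is not Eriovia; base rate stands.
Additional duty on A-245 from Karania: +21%. Applied ad valorem rate: 23.5% + 21% = 44.5%.
Duty = €230,914.32 × 44.5% = €102,756.87.
Line 2 (U-975, Eriovia, 1,888 units, €219,782.08):
Code U-975 is under a tariff-rate quota (threshold 2,812 units). Quantity 1,888 units is within the quota, so the in-quota rate 6.5% applies to the full value.
Duty = €219,782.08 × 6.5% = €14,285.84.
Total = €102,756.87 + €14,285.84 = €117,042.71.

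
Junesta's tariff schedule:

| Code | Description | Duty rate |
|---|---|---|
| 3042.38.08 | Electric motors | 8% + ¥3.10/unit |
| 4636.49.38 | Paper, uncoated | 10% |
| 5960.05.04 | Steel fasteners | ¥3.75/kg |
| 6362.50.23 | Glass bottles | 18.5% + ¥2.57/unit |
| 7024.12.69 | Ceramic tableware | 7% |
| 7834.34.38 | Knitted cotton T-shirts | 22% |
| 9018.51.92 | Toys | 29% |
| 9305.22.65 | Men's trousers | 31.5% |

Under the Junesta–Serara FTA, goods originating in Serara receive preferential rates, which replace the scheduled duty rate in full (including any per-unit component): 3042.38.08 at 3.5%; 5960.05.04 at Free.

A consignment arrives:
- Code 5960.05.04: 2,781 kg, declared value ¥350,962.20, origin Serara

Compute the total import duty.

Line 1 (5960.05.04, Serara, 2,781 kg, ¥350,962.20):
Base rate for 5960.05.04 is ¥3.75/kg.
Origin Serara qualifies under the Junesta–Serara agreement and 5960.05.04 is covered: preferential rate Free applies instead.
Duty = ¥350,962.20 × 0% = ¥0.00.

¥0.00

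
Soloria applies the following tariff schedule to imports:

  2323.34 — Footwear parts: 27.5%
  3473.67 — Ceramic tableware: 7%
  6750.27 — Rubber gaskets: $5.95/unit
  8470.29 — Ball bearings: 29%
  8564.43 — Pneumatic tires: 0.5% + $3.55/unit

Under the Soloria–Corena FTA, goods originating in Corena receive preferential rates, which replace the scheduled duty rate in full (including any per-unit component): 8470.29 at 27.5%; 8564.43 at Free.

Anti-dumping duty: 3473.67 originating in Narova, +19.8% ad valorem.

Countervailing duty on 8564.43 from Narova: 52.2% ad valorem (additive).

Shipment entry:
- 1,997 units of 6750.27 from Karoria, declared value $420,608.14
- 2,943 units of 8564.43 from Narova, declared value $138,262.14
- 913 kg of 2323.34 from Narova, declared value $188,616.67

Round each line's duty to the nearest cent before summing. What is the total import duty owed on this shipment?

$147,063.53

Line 1 (6750.27, Karoria, 1,997 units, $420,608.14):
Base rate for 6750.27 is $5.95/unit.
Duty = 1,997 × $5.95 = $11,882.15.
Line 2 (8564.43, Narova, 2,943 units, $138,262.14):
Base rate for 8564.43 is 0.5% + $3.55/unit.
8564.43 has an FTA preferential rate, but origin Narova is not Corena; base rate stands.
Additional duty on 8564.43 from Narova: +52.2%. Applied ad valorem rate: 0.5% + 52.2% = 52.7%.
Duty = $138,262.14 × 52.7% + 2,943 × $3.55 = $83,311.80.
Line 3 (2323.34, Narova, 913 kg, $188,616.67):
Base rate for 2323.34 is 27.5%.
Duty = $188,616.67 × 27.5% = $51,869.58.
Total = $11,882.15 + $83,311.80 + $51,869.58 = $147,063.53.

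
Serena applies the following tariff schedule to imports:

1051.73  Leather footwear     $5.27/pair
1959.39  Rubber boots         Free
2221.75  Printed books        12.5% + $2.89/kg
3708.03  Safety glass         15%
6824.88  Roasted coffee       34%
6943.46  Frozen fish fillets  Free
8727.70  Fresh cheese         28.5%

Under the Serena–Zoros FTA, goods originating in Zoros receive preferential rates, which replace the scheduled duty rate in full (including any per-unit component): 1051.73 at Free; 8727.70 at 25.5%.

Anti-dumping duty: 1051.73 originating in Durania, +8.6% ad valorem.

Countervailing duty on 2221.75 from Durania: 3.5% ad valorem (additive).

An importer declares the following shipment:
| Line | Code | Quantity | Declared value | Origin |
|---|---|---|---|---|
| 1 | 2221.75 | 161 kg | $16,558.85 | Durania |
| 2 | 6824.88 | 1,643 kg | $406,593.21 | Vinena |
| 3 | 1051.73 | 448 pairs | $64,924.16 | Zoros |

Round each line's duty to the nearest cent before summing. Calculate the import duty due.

$141,356.40

Line 1 (2221.75, Durania, 161 kg, $16,558.85):
Base rate for 2221.75 is 12.5% + $2.89/kg.
Additional duty on 2221.75 from Durania: +3.5%. Applied ad valorem rate: 12.5% + 3.5% = 16%.
Duty = $16,558.85 × 16% + 161 × $2.89 = $3,114.71.
Line 2 (6824.88, Vinena, 1,643 kg, $406,593.21):
Base rate for 6824.88 is 34%.
Duty = $406,593.21 × 34% = $138,241.69.
Line 3 (1051.73, Zoros, 448 pairs, $64,924.16):
Base rate for 1051.73 is $5.27/pair.
Origin Zoros qualifies under the Serena–Zoros agreement and 1051.73 is covered: preferential rate Free applies instead.
The additional-duty order on 1051.73 targets Durania, not Zoros; it does not apply.
Duty = $64,924.16 × 0% = $0.00.
Total = $3,114.71 + $138,241.69 + $0.00 = $141,356.40.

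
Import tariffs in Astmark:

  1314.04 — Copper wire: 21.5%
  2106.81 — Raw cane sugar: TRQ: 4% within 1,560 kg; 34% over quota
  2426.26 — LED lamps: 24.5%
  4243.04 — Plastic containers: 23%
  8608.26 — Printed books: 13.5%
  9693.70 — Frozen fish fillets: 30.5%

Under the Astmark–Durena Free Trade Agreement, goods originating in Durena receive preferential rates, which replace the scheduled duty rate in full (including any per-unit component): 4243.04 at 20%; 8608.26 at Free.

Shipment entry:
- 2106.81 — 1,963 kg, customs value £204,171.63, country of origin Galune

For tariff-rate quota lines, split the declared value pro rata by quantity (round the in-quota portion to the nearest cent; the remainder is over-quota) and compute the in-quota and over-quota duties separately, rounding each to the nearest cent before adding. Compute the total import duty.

£20,741.67

Line 1 (2106.81, Galune, 1,963 kg, £204,171.63):
Code 2106.81 is under a tariff-rate quota (threshold 1,560 kg). In-quota: 1,560 kg at 4%; over-quota: 403 kg at 34%.
Pro-rata value split: in-quota = £204,171.63 × 1,560/1,963 = £162,255.60; over-quota = £204,171.63 − £162,255.60 = £41,916.03.
In-quota duty = £162,255.60 × 4% = £6,490.22. Over-quota duty = £41,916.03 × 34% = £14,251.45.
Line duty = £6,490.22 + £14,251.45 = £20,741.67.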